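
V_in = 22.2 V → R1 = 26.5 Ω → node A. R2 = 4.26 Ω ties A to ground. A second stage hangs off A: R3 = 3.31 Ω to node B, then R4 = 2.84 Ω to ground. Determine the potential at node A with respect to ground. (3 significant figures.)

V_A ≈ 1.93 V

The second stage (R3 + R4 = 6.150 Ω) loads node A in parallel with R2.
Effective lower resistance at A: R2 ‖ 6.150 = 2.517 Ω.
V_A = 22.2 × 2.517/(26.5 + 2.517) = 1.925 V.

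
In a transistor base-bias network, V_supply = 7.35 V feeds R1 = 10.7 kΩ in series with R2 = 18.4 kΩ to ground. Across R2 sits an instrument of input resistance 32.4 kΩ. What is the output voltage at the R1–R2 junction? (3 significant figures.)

First combine the lower leg with the load: R2 ‖ R_L = 11.74 kΩ.
Now apply the divider: V_out = 7.35 × 0.5231 = 3.845 V.
(Unloaded it would be 4.65 V; the load pulls it down.)

V_out ≈ 3.84 V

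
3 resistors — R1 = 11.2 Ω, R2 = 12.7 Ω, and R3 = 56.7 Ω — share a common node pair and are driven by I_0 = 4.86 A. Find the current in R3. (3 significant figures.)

I ≈ 0.462 A

Total conductance ΣG = 1/11.2 + 1/12.7 + 1/56.7 = 0.1857 (units of 1/Ω).
By the current-divider rule, I = I_0 · G_k/ΣG = 4.86 × 0.09499 = 0.4617 A.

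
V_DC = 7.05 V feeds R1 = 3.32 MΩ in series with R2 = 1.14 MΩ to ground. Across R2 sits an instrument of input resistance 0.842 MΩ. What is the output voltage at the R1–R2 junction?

R2 ‖ R_L = (1.14 × 0.842)/(1.14 + 0.842) = 0.4843 MΩ.
Voltage divider with the loaded lower leg: V_out = 7.05 × 0.4843/(3.32 + 0.4843) = 7.05 × 0.1273 = 0.8975 V.
(Unloaded it would be 1.80 V; the load pulls it down.)

V_out ≈ 0.897 V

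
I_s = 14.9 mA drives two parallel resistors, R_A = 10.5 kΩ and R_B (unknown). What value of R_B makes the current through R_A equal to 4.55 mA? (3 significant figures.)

Two-branch current divider: I_A = I_s · R_B/(R_A + R_B).
4.55/14.9 = R_B/(R_A + R_B) → R_B = R_A · (0.3054)/(1 − 0.3054) = 10.5 × 0.4396 = 4.616 kΩ.

R_B ≈ 4.62 kΩ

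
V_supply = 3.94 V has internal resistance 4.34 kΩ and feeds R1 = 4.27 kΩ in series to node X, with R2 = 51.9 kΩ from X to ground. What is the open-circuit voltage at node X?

V_th ≈ 3.38 V

R1' = 4.34 + 4.27 = 8.610 kΩ (source resistance + R1).
With X open, the divider is unloaded: V_th = 3.94 × 51.9/60.51 = 3.379 V.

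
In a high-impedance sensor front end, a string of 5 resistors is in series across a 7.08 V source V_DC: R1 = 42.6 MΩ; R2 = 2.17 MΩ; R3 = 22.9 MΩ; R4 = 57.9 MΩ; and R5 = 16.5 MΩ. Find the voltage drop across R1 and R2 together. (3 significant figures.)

Series total: ΣR = 42.6 + 2.17 + 22.9 + 57.9 + 16.5 = 142.1 MΩ.
R_{R1..R2} = 42.6 + 2.17 = 44.77 MΩ.
V = V_DC · R/ΣR = 7.08 × 0.3151 = 2.231 V.

V ≈ 2.23 V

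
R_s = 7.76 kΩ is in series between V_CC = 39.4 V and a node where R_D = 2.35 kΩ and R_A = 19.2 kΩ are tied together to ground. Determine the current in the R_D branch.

I ≈ 3.56 mA

Parallel bank: R_p = 1/(1/2.35 + 1/19.2) = 2.094 kΩ.
V_A by voltage divider: V_A = 39.4 × 2.094/(7.76 + 2.094) = 8.372 V.
I(R_D) = V_A / R_D = 8.372/2.35 = 3.562 mA.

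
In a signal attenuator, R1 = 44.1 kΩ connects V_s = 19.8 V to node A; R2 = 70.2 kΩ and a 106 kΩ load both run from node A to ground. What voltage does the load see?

The load sits in parallel with R2, giving an effective lower resistance R2' = R2·R_L/(R2+R_L) = 42.23 kΩ.
Then V_out = V_s · R2'/(R1 + R2') = 19.8 × 42.23/86.33 = 9.686 V.

V_out ≈ 9.69 V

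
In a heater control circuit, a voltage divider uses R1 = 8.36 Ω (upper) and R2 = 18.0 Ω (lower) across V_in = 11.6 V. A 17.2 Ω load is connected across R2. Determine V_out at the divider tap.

R2 ‖ R_L = (18.0 × 17.2)/(18.0 + 17.2) = 8.795 Ω.
Voltage divider with the loaded lower leg: V_out = 11.6 × 8.795/(8.36 + 8.795) = 11.6 × 0.5127 = 5.947 V.
(Unloaded it would be 7.92 V; the load pulls it down.)

V_out ≈ 5.95 V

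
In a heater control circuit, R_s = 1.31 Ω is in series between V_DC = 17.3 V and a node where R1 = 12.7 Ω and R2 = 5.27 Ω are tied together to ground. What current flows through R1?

I ≈ 1.01 A

Parallel bank: R_p = 1/(1/12.7 + 1/5.27) = 3.724 Ω.
V_A = 17.3 × 3.724/5.034 = 12.80 V.
I(R1) = V_A / R1 = 12.80/12.7 = 1.008 A.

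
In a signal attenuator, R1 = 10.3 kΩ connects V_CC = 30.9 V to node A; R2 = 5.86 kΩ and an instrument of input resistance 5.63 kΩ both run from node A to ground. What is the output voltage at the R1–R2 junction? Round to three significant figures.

V_out ≈ 6.74 V

R2 ‖ R_L = (5.86 × 5.63)/(5.86 + 5.63) = 2.871 kΩ.
Now apply the divider: V_out = 30.9 × 0.2180 = 6.736 V.
(Unloaded it would be 11.2 V; the load pulls it down.)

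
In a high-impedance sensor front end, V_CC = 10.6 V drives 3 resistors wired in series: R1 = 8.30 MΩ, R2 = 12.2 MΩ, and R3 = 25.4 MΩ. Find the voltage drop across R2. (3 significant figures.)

ΣR = 8.30 + 12.2 + 25.4 = 45.90 MΩ.
V = V_CC · R/ΣR = 10.6 × 0.2658 = 2.817 V.

V ≈ 2.82 V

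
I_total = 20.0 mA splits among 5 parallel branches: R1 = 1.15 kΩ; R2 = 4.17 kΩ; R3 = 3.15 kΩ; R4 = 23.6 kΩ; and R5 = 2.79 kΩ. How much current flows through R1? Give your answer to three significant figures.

ΣG = 1/1.15 + 1/4.17 + 1/3.15 + 1/23.6 + 1/2.79 = 1.828.
R1 takes the fraction G_k/ΣG = 0.8696/1.828 = 0.4758, so I = 20.0 × 0.4758 = 9.516 mA.

I ≈ 9.52 mA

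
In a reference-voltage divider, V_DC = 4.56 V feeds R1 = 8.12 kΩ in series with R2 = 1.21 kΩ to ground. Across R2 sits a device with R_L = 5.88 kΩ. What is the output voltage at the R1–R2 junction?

V_out ≈ 0.502 V

The load sits in parallel with R2, giving an effective lower resistance R2' = R2·R_L/(R2+R_L) = 1.003 kΩ.
Now apply the divider: V_out = 4.56 × 0.1100 = 0.5016 V.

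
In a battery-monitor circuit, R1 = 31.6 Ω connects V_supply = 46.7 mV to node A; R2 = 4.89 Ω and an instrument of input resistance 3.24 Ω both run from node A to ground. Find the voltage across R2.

First combine the lower leg with the load: R2 ‖ R_L = 1.949 Ω.
Voltage divider with the loaded lower leg: V_out = 46.7 × 1.949/(31.6 + 1.949) = 46.7 × 0.05809 = 2.713 mV.

V_out ≈ 2.71 mV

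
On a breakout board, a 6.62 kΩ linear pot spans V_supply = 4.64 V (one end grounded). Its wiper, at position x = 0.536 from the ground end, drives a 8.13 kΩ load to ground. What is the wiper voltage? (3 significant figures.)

V_out ≈ 2.07 V

The pot divides into 3.072 kΩ above the wiper and 3.548 kΩ below.
Lower segment in parallel with the load: 3.548 ‖ 8.13 = 2.470 kΩ.
V_out = 4.64 × 2.470/(3.072 + 2.470) = 2.068 V.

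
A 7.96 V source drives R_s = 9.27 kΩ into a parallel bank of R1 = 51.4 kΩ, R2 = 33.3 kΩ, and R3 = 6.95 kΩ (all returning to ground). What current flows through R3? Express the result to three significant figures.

I ≈ 0.410 mA

Combine the parallel branches: R_p = (1/51.4 + 1/33.3 + 1/6.95)⁻¹ = 5.171 kΩ.
V_A by voltage divider: V_A = 7.96 × 5.171/(9.27 + 5.171) = 2.850 V.
Branch current I = V_A/R3 = 2.850/6.95 = 0.4101 mA.
(Check via current divider: I_total = 0.5512 mA; share G_k/ΣG = 0.7441 → same result.)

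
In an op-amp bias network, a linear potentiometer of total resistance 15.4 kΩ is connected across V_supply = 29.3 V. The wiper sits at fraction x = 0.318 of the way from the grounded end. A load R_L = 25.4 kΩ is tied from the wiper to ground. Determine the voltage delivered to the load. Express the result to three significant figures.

V_out ≈ 8.23 V

The pot divides into 10.50 kΩ above the wiper and 4.897 kΩ below.
(x·R_p) ‖ R_L = 4.106 kΩ.
V_out = 29.3 × 4.106/(10.50 + 4.106) = 8.235 V.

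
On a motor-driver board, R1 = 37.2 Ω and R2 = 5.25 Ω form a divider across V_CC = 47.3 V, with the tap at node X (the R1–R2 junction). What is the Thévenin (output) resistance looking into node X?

R_th ≈ 4.60 Ω

With V_CC suppressed (replaced by a short), R_th = R1 ‖ R2 = (37.20 × 5.25)/(37.20 + 5.25) = 4.601 Ω.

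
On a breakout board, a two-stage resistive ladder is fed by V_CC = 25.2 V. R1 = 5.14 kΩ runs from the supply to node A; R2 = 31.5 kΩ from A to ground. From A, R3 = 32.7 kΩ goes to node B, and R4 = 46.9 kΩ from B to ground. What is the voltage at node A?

V_A ≈ 20.5 V

Node A sees R2 in parallel with the series input of stage 2, R3 + R4 = 79.60 kΩ.
Effective lower resistance at A: R2 ‖ 79.60 = 22.57 kΩ.
So V_A = 25.2 × 0.8145 = 20.53 V.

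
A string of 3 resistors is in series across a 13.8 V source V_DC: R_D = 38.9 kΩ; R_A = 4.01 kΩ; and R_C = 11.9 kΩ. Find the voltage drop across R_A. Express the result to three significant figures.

V ≈ 1.01 V

Total series resistance ΣR = 38.9 + 4.01 + 11.9 = 54.81 kΩ.
By the voltage-divider rule, V = 13.8 × 4.010/54.81 = 1.010 V.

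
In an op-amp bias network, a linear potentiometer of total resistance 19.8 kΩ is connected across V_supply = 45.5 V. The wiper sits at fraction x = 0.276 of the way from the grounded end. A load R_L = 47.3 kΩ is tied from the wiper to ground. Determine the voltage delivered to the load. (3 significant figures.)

V_out ≈ 11.6 V

Split the track: R_lower = x·R_p = 5.465 kΩ, R_upper = (1−x)·R_p = 14.34 kΩ.
R_L loads the lower segment: effective lower R = 4.899 kΩ.
V_out = 45.5 × 4.899/(14.34 + 4.899) = 11.59 V.
(Unloaded: V_out = x·V_supply = 12.6 V.)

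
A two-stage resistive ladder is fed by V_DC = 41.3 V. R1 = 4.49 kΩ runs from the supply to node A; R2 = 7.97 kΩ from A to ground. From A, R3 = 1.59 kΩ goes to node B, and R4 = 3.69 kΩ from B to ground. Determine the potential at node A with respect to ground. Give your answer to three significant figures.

Node A sees R2 in parallel with the series input of stage 2, R3 + R4 = 5.280 kΩ.
R2 ‖ (R3+R4) = 3.176 kΩ.
So V_A = 41.3 × 0.4143 = 17.11 V.

V_A ≈ 17.1 V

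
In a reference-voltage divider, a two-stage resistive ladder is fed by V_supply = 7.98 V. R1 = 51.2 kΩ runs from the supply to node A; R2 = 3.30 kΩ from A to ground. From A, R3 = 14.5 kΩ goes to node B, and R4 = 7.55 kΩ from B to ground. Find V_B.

The second stage (R3 + R4 = 22.05 kΩ) loads node A in parallel with R2.
Effective lower resistance at A: R2 ‖ 22.05 = 2.870 kΩ.
First divider: V_A = V_supply · 2.870/(51.2 + 2.870) = 0.4236 V.
Then the unloaded second divider: V_B = V_A × R4/(R3+R4) = 0.4236 × 0.3424 = 0.1451 V.

V_B ≈ 0.145 V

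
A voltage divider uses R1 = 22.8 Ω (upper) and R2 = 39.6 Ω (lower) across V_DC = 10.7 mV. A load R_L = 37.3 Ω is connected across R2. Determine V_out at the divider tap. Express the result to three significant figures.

R2 ‖ R_L = (39.6 × 37.3)/(39.6 + 37.3) = 19.21 Ω.
Then V_out = V_DC · R2'/(R1 + R2') = 10.7 × 19.21/42.01 = 4.893 mV.

V_out ≈ 4.89 mV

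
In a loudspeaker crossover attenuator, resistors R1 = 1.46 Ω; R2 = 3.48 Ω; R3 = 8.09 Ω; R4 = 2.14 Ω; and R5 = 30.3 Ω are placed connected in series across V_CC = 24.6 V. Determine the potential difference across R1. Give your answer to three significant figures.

Total series resistance ΣR = 1.46 + 3.48 + 8.09 + 2.14 + 30.3 = 45.47 Ω.
V = V_CC · R/ΣR = 24.6 × 0.03211 = 0.7899 V.

V ≈ 0.790 V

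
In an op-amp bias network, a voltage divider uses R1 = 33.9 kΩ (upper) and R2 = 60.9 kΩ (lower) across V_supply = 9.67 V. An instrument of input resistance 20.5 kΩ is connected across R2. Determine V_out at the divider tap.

V_out ≈ 3.01 V

The load sits in parallel with R2, giving an effective lower resistance R2' = R2·R_L/(R2+R_L) = 15.34 kΩ.
Then V_out = V_supply · R2'/(R1 + R2') = 9.67 × 15.34/49.24 = 3.012 V.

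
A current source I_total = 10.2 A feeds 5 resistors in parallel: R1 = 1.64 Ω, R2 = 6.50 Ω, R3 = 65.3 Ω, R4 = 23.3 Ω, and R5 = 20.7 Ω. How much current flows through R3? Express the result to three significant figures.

Conductances: ΣG = 1/1.64 + 1/6.50 + 1/65.3 + 1/23.3 + 1/20.7 = 0.8701 (1/Ω).
R3 takes the fraction G_k/ΣG = 0.01531/0.8701 = 0.01760, so I = 10.2 × 0.01760 = 0.1795 A.

I ≈ 0.180 A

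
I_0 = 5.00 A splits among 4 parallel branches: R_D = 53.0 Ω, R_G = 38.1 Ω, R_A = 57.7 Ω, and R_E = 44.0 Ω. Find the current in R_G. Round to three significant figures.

ΣG = 1/53.0 + 1/38.1 + 1/57.7 + 1/44.0 = 0.08517.
By the current-divider rule, I = I_0 · G_k/ΣG = 5.00 × 0.3082 = 1.541 A.

I ≈ 1.54 A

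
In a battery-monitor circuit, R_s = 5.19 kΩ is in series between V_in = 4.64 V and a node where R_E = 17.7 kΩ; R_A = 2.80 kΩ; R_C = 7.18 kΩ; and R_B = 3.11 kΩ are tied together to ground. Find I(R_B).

Parallel bank: R_p = 1/(1/17.7 + 1/2.80 + 1/7.18 + 1/3.11) = 1.144 kΩ.
V_A by voltage divider: V_A = 4.64 × 1.144/(5.19 + 1.144) = 0.8378 V.
Branch current I = V_A/R_B = 0.8378/3.11 = 0.2694 mA.

I ≈ 0.269 mA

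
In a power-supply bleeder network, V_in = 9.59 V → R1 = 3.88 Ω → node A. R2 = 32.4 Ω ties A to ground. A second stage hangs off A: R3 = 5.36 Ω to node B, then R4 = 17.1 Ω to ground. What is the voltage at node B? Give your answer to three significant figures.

V_B ≈ 5.65 V

The second stage (R3 + R4 = 22.46 Ω) loads node A in parallel with R2.
Effective lower resistance at A: R2 ‖ 22.46 = 13.26 Ω.
First divider: V_A = V_in · 13.26/(3.88 + 13.26) = 7.420 V.
Stage 2 is unloaded, so V_B = V_A · R4/(R3+R4) = 7.420 × 17.1/22.46 = 5.649 V.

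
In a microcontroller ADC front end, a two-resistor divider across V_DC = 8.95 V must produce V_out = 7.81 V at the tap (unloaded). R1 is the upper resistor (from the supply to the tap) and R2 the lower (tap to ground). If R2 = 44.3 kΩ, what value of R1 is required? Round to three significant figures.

Required fraction k = V_out/V_DC = 0.8726.
Rearranging, R1 = R2·(1−k)/k = 44.3 × 0.1460 = 6.466 kΩ.

R1 ≈ 6.47 kΩ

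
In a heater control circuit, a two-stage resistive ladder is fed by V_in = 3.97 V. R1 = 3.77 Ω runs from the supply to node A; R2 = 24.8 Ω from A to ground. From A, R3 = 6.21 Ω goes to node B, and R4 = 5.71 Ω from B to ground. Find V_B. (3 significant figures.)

V_B ≈ 1.30 V

The second stage (R3 + R4 = 11.92 Ω) loads node A in parallel with R2.
R2 ‖ (R3+R4) = 8.051 Ω.
First divider: V_A = V_in · 8.051/(3.77 + 8.051) = 2.704 V.
Then the unloaded second divider: V_B = V_A × R4/(R3+R4) = 2.704 × 0.4790 = 1.295 V.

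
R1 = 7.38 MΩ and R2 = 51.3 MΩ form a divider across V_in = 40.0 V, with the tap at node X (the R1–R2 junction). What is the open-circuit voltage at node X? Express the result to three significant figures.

V_th ≈ 35.0 V

V_th is the unloaded tap voltage: V_in · R2/(R1+R2) = 40.0 × 0.8742 = 34.97 V.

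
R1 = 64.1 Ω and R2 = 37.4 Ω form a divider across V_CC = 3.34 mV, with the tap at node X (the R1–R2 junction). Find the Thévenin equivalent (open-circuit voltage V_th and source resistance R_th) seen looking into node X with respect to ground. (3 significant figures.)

V_th ≈ 1.23 mV, R_th ≈ 23.6 Ω

V_th is the unloaded tap voltage: V_CC · R2/(R1+R2) = 3.34 × 0.3685 = 1.231 mV.
With V_CC suppressed (replaced by a short), R_th = R1 ‖ R2 = (64.10 × 37.4)/(64.10 + 37.4) = 23.62 Ω.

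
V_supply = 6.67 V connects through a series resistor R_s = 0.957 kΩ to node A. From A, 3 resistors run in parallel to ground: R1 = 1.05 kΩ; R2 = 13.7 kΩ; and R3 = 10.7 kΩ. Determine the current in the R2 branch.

Equivalent of the parallel group: R_p = 0.8938 kΩ.
Node voltage V_A = V_supply · R_p/(R_s + R_p) = 6.67 × 0.4829 = 3.221 V.
I(R2) = V_A / R2 = 3.221/13.7 = 0.2351 mA.
(Check via current divider: I_total = 3.604 mA; share G_k/ΣG = 0.06524 → same result.)

I ≈ 0.235 mA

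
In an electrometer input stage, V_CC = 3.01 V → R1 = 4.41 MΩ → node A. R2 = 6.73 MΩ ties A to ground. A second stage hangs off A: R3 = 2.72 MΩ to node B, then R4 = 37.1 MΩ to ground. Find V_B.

V_B ≈ 1.59 V

Node A sees R2 in parallel with the series input of stage 2, R3 + R4 = 39.82 MΩ.
R2 ‖ (R3+R4) = 5.757 MΩ.
So V_A = 3.01 × 0.5662 = 1.704 V.
Stage 2 is unloaded, so V_B = V_A · R4/(R3+R4) = 1.704 × 37.1/39.82 = 1.588 V.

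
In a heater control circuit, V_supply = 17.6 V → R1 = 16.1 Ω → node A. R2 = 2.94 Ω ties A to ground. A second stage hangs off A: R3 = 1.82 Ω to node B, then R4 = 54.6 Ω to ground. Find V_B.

Node A sees R2 in parallel with the series input of stage 2, R3 + R4 = 56.42 Ω.
R2 ‖ (R3+R4) = 2.794 Ω.
So V_A = 17.6 × 0.1479 = 2.603 V.
Stage 2 is unloaded, so V_B = V_A · R4/(R3+R4) = 2.603 × 54.6/56.42 = 2.519 V.

V_B ≈ 2.52 V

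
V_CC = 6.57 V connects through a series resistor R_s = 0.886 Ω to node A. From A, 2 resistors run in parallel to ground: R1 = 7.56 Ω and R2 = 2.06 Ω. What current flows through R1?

I ≈ 0.562 A

Equivalent of the parallel group: R_p = 1.619 Ω.
Node voltage V_A = V_CC · R_p/(R_s + R_p) = 6.57 × 0.6463 = 4.246 V.
Branch current I = V_A/R1 = 4.246/7.56 = 0.5617 A.
(Check via current divider: I_total = 2.623 A; share G_k/ΣG = 0.2141 → same result.)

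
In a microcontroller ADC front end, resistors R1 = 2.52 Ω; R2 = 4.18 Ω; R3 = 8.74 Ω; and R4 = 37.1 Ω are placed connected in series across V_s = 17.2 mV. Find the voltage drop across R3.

V ≈ 2.86 mV

Total series resistance ΣR = 2.52 + 4.18 + 8.74 + 37.1 = 52.54 Ω.
V = V_s · R/ΣR = 17.2 × 0.1663 = 2.861 mV.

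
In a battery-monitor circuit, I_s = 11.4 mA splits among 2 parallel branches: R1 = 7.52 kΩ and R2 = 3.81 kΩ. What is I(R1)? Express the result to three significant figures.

Two-branch current divider: I_k = I_s · R_other/(R_1 + R_2).
I(R1) = 11.4 × 3.81/(7.52 + 3.81) = 11.4 × 0.3363 = 3.834 mA.

I ≈ 3.83 mA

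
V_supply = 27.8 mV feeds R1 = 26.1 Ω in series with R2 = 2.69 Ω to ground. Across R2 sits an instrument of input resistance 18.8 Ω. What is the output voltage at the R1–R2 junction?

R2 ‖ R_L = (2.69 × 18.8)/(2.69 + 18.8) = 2.353 Ω.
Then V_out = V_supply · R2'/(R1 + R2') = 27.8 × 2.353/28.45 = 2.299 mV.

V_out ≈ 2.30 mV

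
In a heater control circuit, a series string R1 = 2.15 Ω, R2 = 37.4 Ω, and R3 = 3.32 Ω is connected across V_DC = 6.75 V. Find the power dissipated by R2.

P ≈ 0.927 W

ΣR = 42.87 Ω → I = 6.75/42.87 = 0.1575 A.
P(R2) = I²·R2 = (0.1575)² × 37.4 = 0.9272 W.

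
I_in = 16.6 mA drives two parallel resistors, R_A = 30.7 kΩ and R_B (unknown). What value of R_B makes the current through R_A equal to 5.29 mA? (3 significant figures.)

In a two-way split, I_A/I_in = R_B/(R_A + R_B).
5.29/16.6 = R_B/(R_A + R_B) → R_B = R_A · (0.3187)/(1 − 0.3187) = 30.7 × 0.4677 = 14.36 kΩ.

R_B ≈ 14.4 kΩ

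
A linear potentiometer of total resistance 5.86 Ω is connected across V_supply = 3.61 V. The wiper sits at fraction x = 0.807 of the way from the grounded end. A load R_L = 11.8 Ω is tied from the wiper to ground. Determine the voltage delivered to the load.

V_out ≈ 2.70 V

Split the track: R_lower = x·R_p = 4.729 Ω, R_upper = (1−x)·R_p = 1.131 Ω.
R_L loads the lower segment: effective lower R = 3.376 Ω.
Then V_out = V_supply · 3.376/(1.131 + 3.376) = 2.704 V.
(Unloaded: V_out = x·V_supply = 2.91 V.)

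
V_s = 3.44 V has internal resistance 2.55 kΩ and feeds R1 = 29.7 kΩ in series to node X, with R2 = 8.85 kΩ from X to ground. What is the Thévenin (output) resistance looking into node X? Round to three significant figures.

R1' = 2.55 + 29.7 = 32.25 kΩ (source resistance + R1).
Zeroing V_s shorts the top of R1' to ground, so R_th = R1' ‖ R2 = 6.944 kΩ.

R_th ≈ 6.94 kΩ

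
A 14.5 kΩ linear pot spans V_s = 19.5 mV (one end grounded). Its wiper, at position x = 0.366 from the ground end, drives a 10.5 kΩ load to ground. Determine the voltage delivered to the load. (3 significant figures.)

Split the track: R_lower = x·R_p = 5.307 kΩ, R_upper = (1−x)·R_p = 9.193 kΩ.
Lower segment in parallel with the load: 5.307 ‖ 10.5 = 3.525 kΩ.
V_out = 19.5 × 3.525/(9.193 + 3.525) = 5.405 mV.

V_out ≈ 5.41 mV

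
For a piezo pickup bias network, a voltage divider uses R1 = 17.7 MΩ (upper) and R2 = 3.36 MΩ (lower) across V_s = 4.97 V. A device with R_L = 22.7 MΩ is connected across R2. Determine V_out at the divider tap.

R2 ‖ R_L = (3.36 × 22.7)/(3.36 + 22.7) = 2.927 MΩ.
Voltage divider with the loaded lower leg: V_out = 4.97 × 2.927/(17.7 + 2.927) = 4.97 × 0.1419 = 0.7052 V.

V_out ≈ 0.705 V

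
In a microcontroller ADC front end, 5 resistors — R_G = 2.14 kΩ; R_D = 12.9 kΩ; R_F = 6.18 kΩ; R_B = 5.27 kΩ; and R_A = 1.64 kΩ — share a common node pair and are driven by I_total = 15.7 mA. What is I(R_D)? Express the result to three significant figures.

ΣG = 1/2.14 + 1/12.9 + 1/6.18 + 1/5.27 + 1/1.64 = 1.506.
By the current-divider rule, I = I_total · G_k/ΣG = 15.7 × 0.05147 = 0.8081 mA.

I ≈ 0.808 mA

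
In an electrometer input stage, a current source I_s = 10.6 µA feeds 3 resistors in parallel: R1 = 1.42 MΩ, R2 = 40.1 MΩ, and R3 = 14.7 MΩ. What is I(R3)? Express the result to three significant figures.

I ≈ 0.905 µA

ΣG = 1/1.42 + 1/40.1 + 1/14.7 = 0.7972.
By the current-divider rule, I = I_s · G_k/ΣG = 10.6 × 0.08533 = 0.9045 µA.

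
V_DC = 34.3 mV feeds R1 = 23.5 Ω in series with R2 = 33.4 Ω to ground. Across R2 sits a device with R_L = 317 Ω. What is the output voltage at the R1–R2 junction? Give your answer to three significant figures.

V_out ≈ 19.3 mV

First combine the lower leg with the load: R2 ‖ R_L = 30.22 Ω.
Voltage divider with the loaded lower leg: V_out = 34.3 × 30.22/(23.5 + 30.22) = 34.3 × 0.5625 = 19.29 mV.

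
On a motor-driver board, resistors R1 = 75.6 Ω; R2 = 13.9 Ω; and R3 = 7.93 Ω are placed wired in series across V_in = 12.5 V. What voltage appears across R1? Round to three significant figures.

V ≈ 9.70 V

ΣR = 75.6 + 13.9 + 7.93 = 97.43 Ω.
By the voltage-divider rule, V = 12.5 × 75.60/97.43 = 9.699 V.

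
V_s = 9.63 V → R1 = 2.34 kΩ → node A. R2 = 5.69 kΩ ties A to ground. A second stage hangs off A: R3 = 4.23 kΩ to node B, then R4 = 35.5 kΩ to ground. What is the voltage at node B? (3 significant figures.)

V_B ≈ 5.85 V

Looking into the second stage from A: R3 + R4 = 39.73 kΩ appears in parallel with R2.
R2 ‖ (R3+R4) = 4.977 kΩ.
V_A = 9.63 × 4.977/(2.34 + 4.977) = 6.550 V.
Then the unloaded second divider: V_B = V_A × R4/(R3+R4) = 6.550 × 0.8935 = 5.853 V.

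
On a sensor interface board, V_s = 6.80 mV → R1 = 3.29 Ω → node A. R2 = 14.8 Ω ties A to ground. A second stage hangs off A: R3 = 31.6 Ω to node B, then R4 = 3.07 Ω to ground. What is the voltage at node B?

Node A sees R2 in parallel with the series input of stage 2, R3 + R4 = 34.67 Ω.
R2 ‖ (R3+R4) = 10.37 Ω.
V_A = 6.80 × 10.37/(3.29 + 10.37) = 5.162 mV.
V_B = V_A × 0.08855 = 0.4571 mV.

V_B ≈ 0.457 mV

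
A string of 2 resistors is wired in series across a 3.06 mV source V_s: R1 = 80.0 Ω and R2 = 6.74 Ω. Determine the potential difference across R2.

V ≈ 0.238 mV

ΣR = 80.0 + 6.74 = 86.74 Ω.
Voltage divider: V = V_s · (6.740 / 86.74) = 3.06 × 0.07770 = 0.2378 mV.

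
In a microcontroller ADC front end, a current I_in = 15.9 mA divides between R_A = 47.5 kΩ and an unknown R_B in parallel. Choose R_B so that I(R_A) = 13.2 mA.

R_B ≈ 232 kΩ

In a two-way split, I_A/I_in = R_B/(R_A + R_B).
13.2/15.9 = R_B/(R_A + R_B) → R_B = R_A · (0.8302)/(1 − 0.8302) = 47.5 × 4.889 = 232.2 kΩ.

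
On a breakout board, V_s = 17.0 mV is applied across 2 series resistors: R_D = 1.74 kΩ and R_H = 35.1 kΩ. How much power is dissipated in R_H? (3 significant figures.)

Series current I = V_s/ΣR = 17.0/36.84 = 0.4615 µA.
P = I²R = 0.2129 × 35.1 = 7.474 nW.

P ≈ 7.47 nW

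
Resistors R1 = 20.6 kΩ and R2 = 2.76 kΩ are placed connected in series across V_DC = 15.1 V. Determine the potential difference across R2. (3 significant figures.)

V ≈ 1.78 V

Series total: ΣR = 20.6 + 2.76 = 23.36 kΩ.
By the voltage-divider rule, V = 15.1 × 2.760/23.36 = 1.784 V.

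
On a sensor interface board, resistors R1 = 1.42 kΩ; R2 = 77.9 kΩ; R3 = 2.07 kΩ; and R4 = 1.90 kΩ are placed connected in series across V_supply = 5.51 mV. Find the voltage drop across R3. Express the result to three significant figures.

ΣR = 1.42 + 77.9 + 2.07 + 1.90 = 83.29 kΩ.
By the voltage-divider rule, V = 5.51 × 2.070/83.29 = 0.1369 mV.

V ≈ 0.137 mV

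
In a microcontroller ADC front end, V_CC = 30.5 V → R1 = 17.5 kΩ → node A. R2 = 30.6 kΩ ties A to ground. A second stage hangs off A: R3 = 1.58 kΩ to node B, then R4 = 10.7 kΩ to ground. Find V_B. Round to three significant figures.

Node A sees R2 in parallel with the series input of stage 2, R3 + R4 = 12.28 kΩ.
Effective lower resistance at A: R2 ‖ 12.28 = 8.763 kΩ.
So V_A = 30.5 × 0.3337 = 10.18 V.
V_B = V_A × 0.8713 = 8.868 V.

V_B ≈ 8.87 V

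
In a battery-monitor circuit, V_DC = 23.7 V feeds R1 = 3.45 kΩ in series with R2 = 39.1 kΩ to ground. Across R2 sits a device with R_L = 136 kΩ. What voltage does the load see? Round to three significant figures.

The load sits in parallel with R2, giving an effective lower resistance R2' = R2·R_L/(R2+R_L) = 30.37 kΩ.
Now apply the divider: V_out = 23.7 × 0.8980 = 21.28 V.

V_out ≈ 21.3 V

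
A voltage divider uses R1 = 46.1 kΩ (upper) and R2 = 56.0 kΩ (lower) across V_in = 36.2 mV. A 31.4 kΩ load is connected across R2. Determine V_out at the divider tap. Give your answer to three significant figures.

R2 ‖ R_L = (56.0 × 31.4)/(56.0 + 31.4) = 20.12 kΩ.
Then V_out = V_in · R2'/(R1 + R2') = 36.2 × 20.12/66.22 = 11.00 mV.

V_out ≈ 11.0 mV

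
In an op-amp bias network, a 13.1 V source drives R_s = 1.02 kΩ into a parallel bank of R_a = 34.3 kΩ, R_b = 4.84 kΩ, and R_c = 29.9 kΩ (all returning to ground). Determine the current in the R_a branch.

Combine the parallel branches: R_p = (1/34.3 + 1/4.84 + 1/29.9)⁻¹ = 3.715 kΩ.
V_A = 13.1 × 3.715/4.735 = 10.28 V.
I(R_a) = V_A / R_a = 10.28/34.3 = 0.2996 mA.
(Equivalently: I_total = 2.767 mA, then current-divider fraction G_k/ΣG = 0.1083.)

I ≈ 0.300 mA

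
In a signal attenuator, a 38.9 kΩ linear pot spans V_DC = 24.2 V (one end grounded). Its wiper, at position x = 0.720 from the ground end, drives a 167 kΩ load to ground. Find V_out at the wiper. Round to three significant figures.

The pot divides into 10.89 kΩ above the wiper and 28.01 kΩ below.
Lower segment in parallel with the load: 28.01 ‖ 167 = 23.99 kΩ.
Then V_out = V_DC · 23.99/(10.89 + 23.99) = 16.64 V.
(Unloaded: V_out = x·V_DC = 17.4 V.)

V_out ≈ 16.6 V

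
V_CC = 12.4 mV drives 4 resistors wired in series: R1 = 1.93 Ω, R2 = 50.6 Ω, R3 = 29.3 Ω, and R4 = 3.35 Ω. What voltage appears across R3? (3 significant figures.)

ΣR = 1.93 + 50.6 + 29.3 + 3.35 = 85.18 Ω.
By the voltage-divider rule, V = 12.4 × 29.30/85.18 = 4.265 mV.

V ≈ 4.27 mV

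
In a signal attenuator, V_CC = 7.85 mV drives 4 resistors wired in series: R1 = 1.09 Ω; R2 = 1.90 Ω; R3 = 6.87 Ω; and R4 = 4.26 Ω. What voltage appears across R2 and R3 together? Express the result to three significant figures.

V ≈ 4.88 mV

Series total: ΣR = 1.09 + 1.90 + 6.87 + 4.26 = 14.12 Ω.
R_{R2..R3} = 1.90 + 6.87 = 8.770 Ω.
V = V_CC · R/ΣR = 7.85 × 0.6211 = 4.876 mV.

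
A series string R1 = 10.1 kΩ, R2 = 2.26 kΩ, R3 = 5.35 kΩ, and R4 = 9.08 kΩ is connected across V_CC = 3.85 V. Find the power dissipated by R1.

P ≈ 0.209 mW

ΣR = 26.79 kΩ → I = 3.85/26.79 = 0.1437 mA.
P(R1) = I²·R1 = (0.1437)² × 10.1 = 0.2086 mW.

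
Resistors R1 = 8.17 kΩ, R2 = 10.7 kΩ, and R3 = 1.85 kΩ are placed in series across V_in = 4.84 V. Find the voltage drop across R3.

Series total: ΣR = 8.17 + 10.7 + 1.85 = 20.72 kΩ.
V = V_in · R/ΣR = 4.84 × 0.08929 = 0.4321 V.

V ≈ 0.432 V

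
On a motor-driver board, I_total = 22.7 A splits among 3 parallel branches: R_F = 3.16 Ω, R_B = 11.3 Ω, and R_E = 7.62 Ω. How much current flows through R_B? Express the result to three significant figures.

I ≈ 3.75 A

Total conductance ΣG = 1/3.16 + 1/11.3 + 1/7.62 = 0.5362 (units of 1/Ω).
R_B takes the fraction G_k/ΣG = 0.08850/0.5362 = 0.1650, so I = 22.7 × 0.1650 = 3.747 A.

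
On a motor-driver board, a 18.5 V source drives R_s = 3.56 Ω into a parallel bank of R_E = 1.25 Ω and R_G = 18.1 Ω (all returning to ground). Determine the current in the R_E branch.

Equivalent of the parallel group: R_p = 1.169 Ω.
V_A = 18.5 × 1.169/4.729 = 4.574 V.
Branch current I = V_A/R_E = 4.574/1.25 = 3.659 A.

I ≈ 3.66 A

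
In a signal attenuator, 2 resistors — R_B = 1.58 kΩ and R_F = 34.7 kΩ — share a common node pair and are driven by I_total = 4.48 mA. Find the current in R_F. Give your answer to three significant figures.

For two parallel branches, I_k = I_total · (other R)/(sum of R).
I(R_F) = 4.48 × 1.58/(1.58 + 34.7) = 4.48 × 0.04355 = 0.1951 mA.

I ≈ 0.195 mA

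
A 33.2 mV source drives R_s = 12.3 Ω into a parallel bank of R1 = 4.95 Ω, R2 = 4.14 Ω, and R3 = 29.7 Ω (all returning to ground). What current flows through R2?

Equivalent of the parallel group: R_p = 2.095 Ω.
V_A = 33.2 × 2.095/14.40 = 4.833 mV.
I(R2) = V_A / R2 = 4.833/4.14 = 1.167 mA.

I ≈ 1.17 mA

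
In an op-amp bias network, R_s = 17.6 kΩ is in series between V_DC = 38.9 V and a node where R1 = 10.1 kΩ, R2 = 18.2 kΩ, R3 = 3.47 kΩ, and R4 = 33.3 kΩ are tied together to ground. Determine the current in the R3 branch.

Combine the parallel branches: R_p = (1/10.1 + 1/18.2 + 1/3.47 + 1/33.3)⁻¹ = 2.118 kΩ.
V_A by voltage divider: V_A = 38.9 × 2.118/(17.6 + 2.118) = 4.178 V.
I(R3) = V_A / R3 = 4.178/3.47 = 1.204 mA.
(Equivalently: I_total = 1.973 mA, then current-divider fraction G_k/ΣG = 0.6103.)

I ≈ 1.20 mA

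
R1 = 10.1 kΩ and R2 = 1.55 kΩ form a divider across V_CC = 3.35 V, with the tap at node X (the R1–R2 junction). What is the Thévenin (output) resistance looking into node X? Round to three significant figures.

Zeroing V_CC shorts the top of R1 to ground, so R_th = R1 ‖ R2 = 1.344 kΩ.

R_th ≈ 1.34 kΩ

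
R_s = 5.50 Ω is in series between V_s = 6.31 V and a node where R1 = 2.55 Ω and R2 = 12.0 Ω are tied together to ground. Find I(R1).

I ≈ 0.684 A

Combine the parallel branches: R_p = (1/2.55 + 1/12.0)⁻¹ = 2.103 Ω.
Node voltage V_A = V_s · R_p/(R_s + R_p) = 6.31 × 0.2766 = 1.745 V.
Branch current I = V_A/R1 = 1.745/2.55 = 0.6845 A.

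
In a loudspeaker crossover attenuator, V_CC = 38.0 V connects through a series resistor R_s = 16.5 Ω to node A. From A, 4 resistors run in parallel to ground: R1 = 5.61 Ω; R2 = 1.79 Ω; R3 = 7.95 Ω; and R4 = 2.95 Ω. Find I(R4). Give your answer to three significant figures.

I ≈ 0.618 A

Equivalent of the parallel group: R_p = 0.8322 Ω.
V_A = 38.0 × 0.8322/17.33 = 1.824 V.
I(R4) = V_A / R4 = 1.824/2.95 = 0.6185 A.
(Check via current divider: I_total = 2.192 A; share G_k/ΣG = 0.2821 → same result.)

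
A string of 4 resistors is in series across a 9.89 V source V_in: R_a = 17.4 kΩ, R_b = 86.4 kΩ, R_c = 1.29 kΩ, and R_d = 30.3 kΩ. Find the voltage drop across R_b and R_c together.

V ≈ 6.41 V

ΣR = 17.4 + 86.4 + 1.29 + 30.3 = 135.4 kΩ.
R_{R_b..R_c} = 86.4 + 1.29 = 87.69 kΩ.
By the voltage-divider rule, V = 9.89 × 87.69/135.4 = 6.406 V.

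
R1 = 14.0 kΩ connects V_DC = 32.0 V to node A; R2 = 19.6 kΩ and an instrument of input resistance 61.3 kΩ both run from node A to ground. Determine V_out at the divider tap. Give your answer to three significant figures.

V_out ≈ 16.5 V

The load sits in parallel with R2, giving an effective lower resistance R2' = R2·R_L/(R2+R_L) = 14.85 kΩ.
Then V_out = V_DC · R2'/(R1 + R2') = 32.0 × 14.85/28.85 = 16.47 V.
(Unloaded it would be 18.7 V; the load pulls it down.)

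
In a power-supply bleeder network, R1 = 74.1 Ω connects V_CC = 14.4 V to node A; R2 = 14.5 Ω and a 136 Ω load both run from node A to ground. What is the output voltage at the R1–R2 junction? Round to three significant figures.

V_out ≈ 2.16 V

R2 ‖ R_L = (14.5 × 136)/(14.5 + 136) = 13.10 Ω.
Voltage divider with the loaded lower leg: V_out = 14.4 × 13.10/(74.1 + 13.10) = 14.4 × 0.1503 = 2.164 V.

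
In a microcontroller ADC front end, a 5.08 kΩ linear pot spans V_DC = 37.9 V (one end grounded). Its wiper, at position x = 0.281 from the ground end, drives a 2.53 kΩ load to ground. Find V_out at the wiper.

Split the track: R_lower = x·R_p = 1.427 kΩ, R_upper = (1−x)·R_p = 3.653 kΩ.
Lower segment in parallel with the load: 1.427 ‖ 2.53 = 0.9126 kΩ.
Loaded-divider output: V_out = 37.9 × 0.1999 = 7.576 V.
(Unloaded: V_out = x·V_DC = 10.6 V.)

V_out ≈ 7.58 V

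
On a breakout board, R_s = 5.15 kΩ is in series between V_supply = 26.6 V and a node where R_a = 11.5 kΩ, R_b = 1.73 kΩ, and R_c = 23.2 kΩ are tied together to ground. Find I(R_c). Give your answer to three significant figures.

Combine the parallel branches: R_p = (1/11.5 + 1/1.73 + 1/23.2)⁻¹ = 1.412 kΩ.
Node voltage V_A = V_supply · R_p/(R_s + R_p) = 26.6 × 0.2152 = 5.725 V.
Branch current I = V_A/R_c = 5.725/23.2 = 0.2467 mA.

I ≈ 0.247 mA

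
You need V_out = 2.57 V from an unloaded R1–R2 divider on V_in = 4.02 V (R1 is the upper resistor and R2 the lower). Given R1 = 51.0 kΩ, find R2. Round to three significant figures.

Required fraction k = V_out/V_in = 0.6393.
R2 = R1 · 0.6393/(1 − 0.6393) = 90.39 kΩ.

R2 ≈ 90.4 kΩ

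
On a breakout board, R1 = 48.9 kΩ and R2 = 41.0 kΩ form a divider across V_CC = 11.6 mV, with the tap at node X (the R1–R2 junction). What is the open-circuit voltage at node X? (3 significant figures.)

V_th is the unloaded tap voltage: V_CC · R2/(R1+R2) = 11.6 × 0.4561 = 5.290 mV.

V_th ≈ 5.29 mV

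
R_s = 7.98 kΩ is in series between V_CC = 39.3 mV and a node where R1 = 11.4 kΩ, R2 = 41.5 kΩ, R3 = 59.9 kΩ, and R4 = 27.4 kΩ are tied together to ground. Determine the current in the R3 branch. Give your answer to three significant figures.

Combine the parallel branches: R_p = (1/11.4 + 1/41.5 + 1/59.9 + 1/27.4)⁻¹ = 6.060 kΩ.
Node voltage V_A = V_CC · R_p/(R_s + R_p) = 39.3 × 0.4316 = 16.96 mV.
Branch current I = V_A/R3 = 16.96/59.9 = 0.2832 µA.
(Equivalently: I_total = 2.799 µA, then current-divider fraction G_k/ΣG = 0.1012.)

I ≈ 0.283 µA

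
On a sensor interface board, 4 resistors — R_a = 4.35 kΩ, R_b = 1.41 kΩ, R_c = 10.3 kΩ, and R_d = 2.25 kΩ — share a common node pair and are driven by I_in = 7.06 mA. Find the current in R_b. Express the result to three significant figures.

Conductances: ΣG = 1/4.35 + 1/1.41 + 1/10.3 + 1/2.25 = 1.481 (1/kΩ).
R_b takes the fraction G_k/ΣG = 0.7092/1.481 = 0.4790, so I = 7.06 × 0.4790 = 3.382 mA.

I ≈ 3.38 mA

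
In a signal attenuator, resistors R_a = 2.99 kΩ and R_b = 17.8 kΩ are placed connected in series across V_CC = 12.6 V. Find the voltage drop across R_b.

V ≈ 10.8 V

Series total: ΣR = 2.99 + 17.8 = 20.79 kΩ.
V = V_CC · R/ΣR = 12.6 × 0.8562 = 10.79 V.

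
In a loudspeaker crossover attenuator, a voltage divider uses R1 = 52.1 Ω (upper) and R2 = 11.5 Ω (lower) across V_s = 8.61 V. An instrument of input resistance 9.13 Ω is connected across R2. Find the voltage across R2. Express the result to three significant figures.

V_out ≈ 0.766 V

R2 ‖ R_L = (11.5 × 9.13)/(11.5 + 9.13) = 5.089 Ω.
Voltage divider with the loaded lower leg: V_out = 8.61 × 5.089/(52.1 + 5.089) = 8.61 × 0.08899 = 0.7662 V.
(Unloaded it would be 1.56 V; the load pulls it down.)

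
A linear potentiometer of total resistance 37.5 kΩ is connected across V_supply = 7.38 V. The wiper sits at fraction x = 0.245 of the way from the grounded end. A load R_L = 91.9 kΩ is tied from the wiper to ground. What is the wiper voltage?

V_out ≈ 1.68 V

Split the track: R_lower = x·R_p = 9.188 kΩ, R_upper = (1−x)·R_p = 28.31 kΩ.
R_L loads the lower segment: effective lower R = 8.352 kΩ.
Then V_out = V_supply · 8.352/(28.31 + 8.352) = 1.681 V.
(Unloaded: V_out = x·V_supply = 1.81 V.)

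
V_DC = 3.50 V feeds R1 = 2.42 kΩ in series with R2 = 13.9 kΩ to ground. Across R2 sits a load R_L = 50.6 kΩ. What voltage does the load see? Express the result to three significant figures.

First combine the lower leg with the load: R2 ‖ R_L = 10.90 kΩ.
Voltage divider with the loaded lower leg: V_out = 3.50 × 10.90/(2.42 + 10.90) = 3.50 × 0.8184 = 2.864 V.
(Unloaded it would be 2.98 V; the load pulls it down.)

V_out ≈ 2.86 V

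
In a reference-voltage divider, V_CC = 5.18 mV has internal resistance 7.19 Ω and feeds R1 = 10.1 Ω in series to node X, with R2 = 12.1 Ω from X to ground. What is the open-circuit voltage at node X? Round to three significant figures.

V_th ≈ 2.13 mV

R1' = 7.19 + 10.1 = 17.29 Ω (source resistance + R1).
With X open, the divider is unloaded: V_th = 5.18 × 12.1/29.39 = 2.133 mV.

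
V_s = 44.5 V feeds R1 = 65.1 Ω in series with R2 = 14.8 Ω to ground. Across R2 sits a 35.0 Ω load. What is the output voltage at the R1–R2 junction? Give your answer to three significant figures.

The load sits in parallel with R2, giving an effective lower resistance R2' = R2·R_L/(R2+R_L) = 10.40 Ω.
Voltage divider with the loaded lower leg: V_out = 44.5 × 10.40/(65.1 + 10.40) = 44.5 × 0.1378 = 6.131 V.
(Unloaded it would be 8.24 V; the load pulls it down.)

V_out ≈ 6.13 V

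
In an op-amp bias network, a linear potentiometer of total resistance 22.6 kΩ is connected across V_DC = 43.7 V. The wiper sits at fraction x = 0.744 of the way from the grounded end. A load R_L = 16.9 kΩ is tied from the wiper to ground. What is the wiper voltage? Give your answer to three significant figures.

Split the track: R_lower = x·R_p = 16.81 kΩ, R_upper = (1−x)·R_p = 5.786 kΩ.
R_L loads the lower segment: effective lower R = 8.429 kΩ.
Then V_out = V_DC · 8.429/(5.786 + 8.429) = 25.91 V.
(Unloaded: V_out = x·V_DC = 32.5 V.)

V_out ≈ 25.9 V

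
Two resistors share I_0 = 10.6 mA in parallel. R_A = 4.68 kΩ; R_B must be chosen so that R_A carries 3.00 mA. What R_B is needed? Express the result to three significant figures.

R_B ≈ 1.85 kΩ

The fraction through R_A equals R_B/(R_A+R_B).
With f = 0.2830, R_B = R_A · f/(1−f) = 4.68 × 0.3947 = 1.847 kΩ.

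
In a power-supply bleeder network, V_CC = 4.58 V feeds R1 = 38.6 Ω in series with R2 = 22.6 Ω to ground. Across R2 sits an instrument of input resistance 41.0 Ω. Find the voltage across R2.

The load sits in parallel with R2, giving an effective lower resistance R2' = R2·R_L/(R2+R_L) = 14.57 Ω.
Now apply the divider: V_out = 4.58 × 0.2740 = 1.255 V.
(Unloaded it would be 1.69 V; the load pulls it down.)

V_out ≈ 1.25 V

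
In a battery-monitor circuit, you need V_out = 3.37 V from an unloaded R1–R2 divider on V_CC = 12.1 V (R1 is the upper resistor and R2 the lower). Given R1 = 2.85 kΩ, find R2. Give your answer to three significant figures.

R2 ≈ 1.10 kΩ

Required fraction k = V_out/V_CC = 0.2785.
R2 = R1 · 0.2785/(1 − 0.2785) = 1.100 kΩ.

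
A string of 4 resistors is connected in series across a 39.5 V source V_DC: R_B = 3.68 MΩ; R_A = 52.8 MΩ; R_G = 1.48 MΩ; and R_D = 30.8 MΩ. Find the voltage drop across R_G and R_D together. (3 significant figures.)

V ≈ 14.4 V

Series total: ΣR = 3.68 + 52.8 + 1.48 + 30.8 = 88.76 MΩ.
R_{R_G..R_D} = 1.48 + 30.8 = 32.28 MΩ.
By the voltage-divider rule, V = 39.5 × 32.28/88.76 = 14.37 V.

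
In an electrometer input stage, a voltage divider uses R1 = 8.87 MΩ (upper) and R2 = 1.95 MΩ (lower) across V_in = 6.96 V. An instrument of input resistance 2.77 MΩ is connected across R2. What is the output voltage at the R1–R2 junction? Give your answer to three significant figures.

The load sits in parallel with R2, giving an effective lower resistance R2' = R2·R_L/(R2+R_L) = 1.144 MΩ.
Then V_out = V_in · R2'/(R1 + R2') = 6.96 × 1.144/10.01 = 0.7953 V.
(Unloaded it would be 1.25 V; the load pulls it down.)

V_out ≈ 0.795 V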